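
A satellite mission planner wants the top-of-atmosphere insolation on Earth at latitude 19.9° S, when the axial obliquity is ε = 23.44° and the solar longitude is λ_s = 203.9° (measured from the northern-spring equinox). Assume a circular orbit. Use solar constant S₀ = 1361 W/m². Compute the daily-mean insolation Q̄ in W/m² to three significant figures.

Solar declination: sin δ = sin ε · sin λ_s = sin 23.44° × sin 203.9° = -0.16116, so δ = -9.274°.
cos H₀ = −tan(-19.9°) tan(-9.274°) = -0.0591, H₀ = 1.6299 rad.
Bracket: H₀ sin φ sin δ + cos φ cos δ sin H₀ = 1.6299×-0.34038×-0.16116 + 0.94029×0.98693×0.99825 = 0.089409 + 0.926376 = 1.015785.
Q̄ = (S₀/π) × [bracket] = (1361/π) × 1.015785 = 440.1 W/m².

Q̄ ≈ 440 W/m²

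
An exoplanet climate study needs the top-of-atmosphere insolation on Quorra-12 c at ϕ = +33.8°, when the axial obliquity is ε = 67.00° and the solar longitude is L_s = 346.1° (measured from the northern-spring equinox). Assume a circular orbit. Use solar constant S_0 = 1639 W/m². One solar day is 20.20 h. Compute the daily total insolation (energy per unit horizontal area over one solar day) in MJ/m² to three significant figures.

23.8 MJ/m²

Solar declination: sin δ = sin ε · sin L_s = sin 67.00° × sin 346.1° = -0.22113, so δ = -12.775°.
cos h₀ = −tan(+33.8°) tan(-12.775°) = 0.1518, h₀ = 1.4184 rad.
Bracket: h₀ sin ϕ sin δ + cos ϕ cos δ sin h₀ = 1.4184×0.55630×-0.22113 + 0.83098×0.97524×0.98841 = -0.174484 + 0.801012 = 0.626528.
Q̄ = (S_0/π) × [bracket] = (1639/π) × 0.626528 = 326.87 W/m².
Daily total = Q̄ × 20.20 h × 3600 s/h = 326.87 × 20.20 × 3600 / 10⁶ = 23.77 MJ/m².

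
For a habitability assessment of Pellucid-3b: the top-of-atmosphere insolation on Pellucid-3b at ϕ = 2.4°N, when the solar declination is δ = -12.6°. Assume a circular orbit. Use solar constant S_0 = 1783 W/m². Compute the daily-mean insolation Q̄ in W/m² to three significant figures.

Q̄ ≈ 545 W/m²

cos h₀ = −tan(+2.4°) tan(-12.600°) = 0.0094, h₀ = 1.5614 rad.
Bracket: h₀ sin ϕ sin δ + cos ϕ cos δ sin h₀ = 1.5614×0.04188×-0.21814 + 0.99912×0.97592×0.99996 = -0.014264 + 0.975022 = 0.960758.
Q̄ = (S_0/π) × [bracket] = (1783/π) × 0.960758 = 545.3 W/m².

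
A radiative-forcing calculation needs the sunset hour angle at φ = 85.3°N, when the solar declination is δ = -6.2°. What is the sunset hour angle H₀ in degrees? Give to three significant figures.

cos H₀ = −tan φ · tan δ = 1.3214 ≥ 1, so the Sun never rises (polar night) and H₀ = 0.

H₀ = 0.00°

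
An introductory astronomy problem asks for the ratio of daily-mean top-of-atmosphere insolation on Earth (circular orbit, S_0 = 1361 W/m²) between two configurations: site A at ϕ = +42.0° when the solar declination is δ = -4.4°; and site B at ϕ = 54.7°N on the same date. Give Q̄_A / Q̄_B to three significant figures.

Q̄_A / Q̄_B ≈ 1.38

— Configuration A (ϕ=+42.0°):
cos h₀ = −tan(+42.0°) tan(-4.400°) = 0.0693, h₀ = 1.5015 rad.
Bracket: h₀ sin ϕ sin δ + cos ϕ cos δ sin h₀ = 1.5015×0.66913×-0.07672 + 0.74314×0.99705×0.99760 = -0.077080 + 0.739169 = 0.662089.
Q̄ = (S_0/π) × [bracket] = (1361/π) × 0.662089 = 286.83 W/m².
— Configuration B (ϕ=+54.7°):
cos h₀ = −tan(+54.7°) tan(-4.400°) = 0.1087, h₀ = 1.4619 rad.
Bracket: h₀ sin ϕ sin δ + cos ϕ cos δ sin h₀ = 1.4619×0.81614×-0.07672 + 0.57786×0.99705×0.99408 = -0.091536 + 0.572744 = 0.481208.
Q̄ = (S_0/π) × [bracket] = (1361/π) × 0.481208 = 208.47 W/m².
Ratio Q̄_A / Q̄_B = 286.83 / 208.47 = 1.376.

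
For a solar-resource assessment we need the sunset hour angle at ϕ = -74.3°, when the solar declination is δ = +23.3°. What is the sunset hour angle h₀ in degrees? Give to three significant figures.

h₀ = 0.00°

cos h₀ = −tan ϕ · tan δ = 1.5322 ≥ 1, so the Sun never rises (polar night) and h₀ = 0.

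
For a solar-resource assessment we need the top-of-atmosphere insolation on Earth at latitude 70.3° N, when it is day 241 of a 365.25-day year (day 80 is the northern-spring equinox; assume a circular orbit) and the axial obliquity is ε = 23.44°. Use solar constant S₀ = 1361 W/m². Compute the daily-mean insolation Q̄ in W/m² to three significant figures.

Solar longitude: λ_s = 360° × (241 − 80)/365.25 = 158.686°.
sin δ = sin 23.44° × sin 158.686° = 0.14459, so δ = +8.313°.
cos H₀ = −tan(+70.3°) tan(+8.313°) = -0.4081, H₀ = 1.9912 rad.
Bracket: H₀ sin φ sin δ + cos φ cos δ sin H₀ = 1.9912×0.94147×0.14459 + 0.33710×0.98949×0.91293 = 0.271056 + 0.304514 = 0.575570.
Q̄ = (S₀/π) × [bracket] = (1361/π) × 0.575570 = 249.3 W/m².

Q̄ ≈ 249 W/m²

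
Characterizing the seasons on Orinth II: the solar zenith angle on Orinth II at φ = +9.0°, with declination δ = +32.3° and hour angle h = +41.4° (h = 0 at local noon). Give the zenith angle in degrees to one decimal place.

θ_z = 44.8°

cos θ_z = sin φ sin δ + cos φ cos δ cos h = 0.083591 + 0.626234 = 0.709825.
θ_z = arccos(0.709825) = 44.8°.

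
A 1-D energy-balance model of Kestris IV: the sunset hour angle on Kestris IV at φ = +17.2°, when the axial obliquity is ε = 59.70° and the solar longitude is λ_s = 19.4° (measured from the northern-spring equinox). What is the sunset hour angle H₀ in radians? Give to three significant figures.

Solar declination: sin δ = sin ε · sin λ_s = sin 59.70° × sin 19.4° = 0.28679, so δ = +16.666°.
cos H₀ = −tan φ · tan δ = −tan(+17.2°) × tan(+16.666°) = -0.0927, so H₀ = 1.6636 rad = 95.32°.

H₀ = 1.66 rad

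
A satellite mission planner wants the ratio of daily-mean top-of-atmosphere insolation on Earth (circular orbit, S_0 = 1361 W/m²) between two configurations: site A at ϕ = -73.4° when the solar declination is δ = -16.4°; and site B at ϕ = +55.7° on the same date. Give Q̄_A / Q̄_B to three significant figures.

Q̄_A / Q̄_B ≈ 3.77

— Configuration A (ϕ=-73.4°):
cos h₀ = −tan(-73.4°) tan(-16.400°) = -0.9873, h₀ = 2.9818 rad.
Bracket: h₀ sin ϕ sin δ + cos ϕ cos δ sin h₀ = 2.9818×-0.95832×-0.28234 + 0.28569×0.95931×0.15909 = 0.806792 + 0.043601 = 0.850393.
Q̄ = (S_0/π) × [bracket] = (1361/π) × 0.850393 = 368.41 W/m².
— Configuration B (ϕ=+55.7°):
cos h₀ = −tan(+55.7°) tan(-16.400°) = 0.4315, h₀ = 1.1247 rad.
Bracket: h₀ sin ϕ sin δ + cos ϕ cos δ sin h₀ = 1.1247×0.82610×-0.28234 + 0.56353×0.95931×0.90214 = -0.262326 + 0.487697 = 0.225371.
Q̄ = (S_0/π) × [bracket] = (1361/π) × 0.225371 = 97.635 W/m².
Ratio Q̄_A / Q̄_B = 368.41 / 97.635 = 3.773.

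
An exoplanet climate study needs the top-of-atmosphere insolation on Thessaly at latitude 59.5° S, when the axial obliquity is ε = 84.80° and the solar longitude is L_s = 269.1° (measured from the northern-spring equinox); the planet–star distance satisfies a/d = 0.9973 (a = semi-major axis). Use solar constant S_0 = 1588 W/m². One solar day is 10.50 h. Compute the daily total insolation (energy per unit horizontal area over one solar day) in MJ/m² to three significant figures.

51.2 MJ/m²

Solar declination: sin δ = sin ε · sin L_s = sin 84.80° × sin 269.1° = -0.99576, so δ = -84.723°.
cos h₀ = −tan(-59.5°) tan(-84.723°) = -18.3801 ≤ −1 ⇒ polar day, h₀ = π.
Bracket: h₀ sin ϕ sin δ + cos ϕ cos δ sin h₀ = 3.1416×-0.86163×-0.99576 + 0.50754×0.09197×0.00000 = 2.695420 + 0.000000 = 2.695420.
Inverse-square distance factor (a/d)² = 0.9973² = 0.994607.
Q̄ = (S_0/π) × 0.994607 × [bracket] = (1588/π) × 0.994607 × 2.695420 = 1355.1 W/m².
Daily total = Q̄ × 10.50 h × 3600 s/h = 1355.1 × 10.50 × 3600 / 10⁶ = 51.22 MJ/m².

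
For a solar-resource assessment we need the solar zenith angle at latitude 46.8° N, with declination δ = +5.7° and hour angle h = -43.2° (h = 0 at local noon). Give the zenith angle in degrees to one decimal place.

cos θ_z = sin ϕ sin δ + cos ϕ cos δ cos h = 0.072401 + 0.496546 = 0.568947.
θ_z = arccos(0.568947) = 55.3°.

θ_z = 55.3°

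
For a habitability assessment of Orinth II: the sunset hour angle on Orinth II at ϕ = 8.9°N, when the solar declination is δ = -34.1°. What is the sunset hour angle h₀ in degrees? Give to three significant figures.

h₀ = 83.9°

cos h₀ = −tan ϕ · tan δ = −tan(+8.9°) × tan(-34.100°) = 0.1060, so h₀ = 1.4646 rad = 83.91°.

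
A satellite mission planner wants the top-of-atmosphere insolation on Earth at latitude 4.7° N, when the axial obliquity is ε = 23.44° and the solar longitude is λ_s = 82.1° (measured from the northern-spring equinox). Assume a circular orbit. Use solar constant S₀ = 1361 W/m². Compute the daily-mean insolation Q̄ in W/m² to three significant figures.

Q̄ ≈ 419 W/m²

Solar declination: sin δ = sin ε · sin λ_s = sin 23.44° × sin 82.1° = 0.39401, so δ = +23.204°.
cos H₀ = −tan(+4.7°) tan(+23.204°) = -0.0352, H₀ = 1.6060 rad.
Bracket: H₀ sin φ sin δ + cos φ cos δ sin H₀ = 1.6060×0.08194×0.39401 + 0.99664×0.91910×0.99938 = 0.051850 + 0.915444 = 0.967294.
Q̄ = (S₀/π) × [bracket] = (1361/π) × 0.967294 = 419.1 W/m².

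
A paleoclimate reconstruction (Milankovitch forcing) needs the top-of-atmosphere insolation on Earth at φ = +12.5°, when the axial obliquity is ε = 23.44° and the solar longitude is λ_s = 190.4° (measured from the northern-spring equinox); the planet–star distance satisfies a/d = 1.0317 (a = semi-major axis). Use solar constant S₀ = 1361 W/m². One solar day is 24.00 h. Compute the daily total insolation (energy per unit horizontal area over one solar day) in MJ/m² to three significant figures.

Solar declination: sin δ = sin ε · sin λ_s = sin 23.44° × sin 190.4° = -0.07181, so δ = -4.118°.
cos H₀ = −tan(+12.5°) tan(-4.118°) = 0.0160, H₀ = 1.5548 rad.
Bracket: H₀ sin φ sin δ + cos φ cos δ sin H₀ = 1.5548×0.21644×-0.07181 + 0.97630×0.99742×0.99987 = -0.024166 + 0.973655 = 0.949489.
Inverse-square distance factor (a/d)² = 1.0317² = 1.064405.
Q̄ = (S₀/π) × 1.064405 × [bracket] = (1361/π) × 1.064405 × 0.949489 = 437.83 W/m².
Daily total = Q̄ × 24.00 h × 3600 s/h = 437.83 × 24.00 × 3600 / 10⁶ = 37.83 MJ/m².

37.8 MJ/m²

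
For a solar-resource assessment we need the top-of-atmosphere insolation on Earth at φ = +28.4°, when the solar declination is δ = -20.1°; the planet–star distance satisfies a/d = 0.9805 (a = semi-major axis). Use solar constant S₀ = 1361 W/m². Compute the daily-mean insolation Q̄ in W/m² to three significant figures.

cos H₀ = −tan(+28.4°) tan(-20.100°) = 0.1979, H₀ = 1.3716 rad.
Bracket: H₀ sin φ sin δ + cos φ cos δ sin H₀ = 1.3716×0.47562×-0.34366 + 0.87965×0.93909×0.98023 = -0.224190 + 0.809739 = 0.585549.
Inverse-square distance factor (a/d)² = 0.9805² = 0.961380.
Q̄ = (S₀/π) × 0.961380 × [bracket] = (1361/π) × 0.961380 × 0.585549 = 243.9 W/m².

Q̄ ≈ 244 W/m²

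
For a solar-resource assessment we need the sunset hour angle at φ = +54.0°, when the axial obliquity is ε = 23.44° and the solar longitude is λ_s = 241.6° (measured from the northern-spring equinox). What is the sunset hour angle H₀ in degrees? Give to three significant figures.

Solar declination: sin δ = sin ε · sin λ_s = sin 23.44° × sin 241.6° = -0.34991, so δ = -20.482°.
cos H₀ = −tan φ · tan δ = −tan(+54.0°) × tan(-20.482°) = 0.5141, so H₀ = 1.0308 rad = 59.06°.

H₀ = 59.1°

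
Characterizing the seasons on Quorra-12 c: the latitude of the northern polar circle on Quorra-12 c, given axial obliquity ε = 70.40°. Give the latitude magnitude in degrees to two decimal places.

The polar circle is the lowest latitude that experiences at least one full rotation of continuous daylight at the northern-summer solstice; it lies at |φ| = 90° − ε = 90° − 70.40° = 19.60°.

19.60°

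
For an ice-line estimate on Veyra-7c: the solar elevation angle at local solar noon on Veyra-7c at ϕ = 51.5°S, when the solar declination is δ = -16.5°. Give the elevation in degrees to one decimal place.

At local noon the hour angle is zero, so the zenith angle equals |ϕ − δ| = |-51.5° − (-16.500°)| = 35.000°.
Elevation = 90° − 35.000° = 55.0°.

55.0°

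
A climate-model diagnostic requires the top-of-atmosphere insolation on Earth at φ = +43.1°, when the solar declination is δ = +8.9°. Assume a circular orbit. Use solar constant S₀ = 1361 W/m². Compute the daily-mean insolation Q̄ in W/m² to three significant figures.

cos H₀ = −tan(+43.1°) tan(+8.900°) = -0.1465, H₀ = 1.7179 rad.
Bracket: H₀ sin φ sin δ + cos φ cos δ sin H₀ = 1.7179×0.68327×0.15471 + 0.73016×0.98796×0.98920 = 0.181597 + 0.713578 = 0.895175.
Q̄ = (S₀/π) × [bracket] = (1361/π) × 0.895175 = 387.8 W/m².

Q̄ ≈ 388 W/m²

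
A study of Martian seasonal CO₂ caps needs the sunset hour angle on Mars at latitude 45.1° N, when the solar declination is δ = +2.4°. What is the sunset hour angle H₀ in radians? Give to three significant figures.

H₀ = 1.61 rad

cos H₀ = −tan φ · tan δ = −tan(+45.1°) × tan(+2.400°) = -0.0421, so H₀ = 1.6129 rad = 92.41°.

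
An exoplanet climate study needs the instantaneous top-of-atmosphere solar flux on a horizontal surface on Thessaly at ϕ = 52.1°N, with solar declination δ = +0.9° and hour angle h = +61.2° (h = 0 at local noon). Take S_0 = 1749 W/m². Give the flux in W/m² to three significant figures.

539 W/m²

cos θ_z = sin ϕ sin δ + cos ϕ cos δ cos h = 0.012394 + 0.295898 = 0.308292.
Flux = S_0 · cos θ_z = 1749 × 0.308292 = 539.2 W/m².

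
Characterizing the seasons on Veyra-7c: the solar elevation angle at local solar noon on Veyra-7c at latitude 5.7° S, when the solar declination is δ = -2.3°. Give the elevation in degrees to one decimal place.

At local noon the hour angle is zero, so the zenith angle equals |φ − δ| = |-5.7° − (-2.300°)| = 3.400°.
Elevation = 90° − 3.400° = 86.6°.

86.6°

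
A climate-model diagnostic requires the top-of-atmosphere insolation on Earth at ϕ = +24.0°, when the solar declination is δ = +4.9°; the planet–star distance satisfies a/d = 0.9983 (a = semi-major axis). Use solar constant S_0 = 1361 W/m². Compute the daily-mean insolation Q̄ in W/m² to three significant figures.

Q̄ ≈ 417 W/m²

cos h₀ = −tan(+24.0°) tan(+4.900°) = -0.0382, h₀ = 1.6090 rad.
Bracket: h₀ sin ϕ sin δ + cos ϕ cos δ sin h₀ = 1.6090×0.40674×0.08542 + 0.91355×0.99635×0.99927 = 0.055903 + 0.909551 = 0.965454.
Inverse-square distance factor (a/d)² = 0.9983² = 0.996603.
Q̄ = (S_0/π) × 0.996603 × [bracket] = (1361/π) × 0.996603 × 0.965454 = 416.8 W/m².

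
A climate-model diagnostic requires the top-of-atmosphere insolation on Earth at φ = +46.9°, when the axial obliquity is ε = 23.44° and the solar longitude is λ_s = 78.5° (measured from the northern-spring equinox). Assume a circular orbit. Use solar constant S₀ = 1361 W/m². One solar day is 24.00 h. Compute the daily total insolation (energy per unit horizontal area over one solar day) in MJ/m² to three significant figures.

Solar declination: sin δ = sin ε · sin λ_s = sin 23.44° × sin 78.5° = 0.38980, so δ = +22.942°.
cos H₀ = −tan(+46.9°) tan(+22.942°) = -0.4523, H₀ = 2.0402 rad.
Bracket: H₀ sin φ sin δ + cos φ cos δ sin H₀ = 2.0402×0.73016×0.38980 + 0.68327×0.92090×0.89185 = 0.580674 + 0.561173 = 1.141847.
Q̄ = (S₀/π) × [bracket] = (1361/π) × 1.141847 = 494.67 W/m².
Daily total = Q̄ × 24.00 h × 3600 s/h = 494.67 × 24.00 × 3600 / 10⁶ = 42.74 MJ/m².

42.7 MJ/m²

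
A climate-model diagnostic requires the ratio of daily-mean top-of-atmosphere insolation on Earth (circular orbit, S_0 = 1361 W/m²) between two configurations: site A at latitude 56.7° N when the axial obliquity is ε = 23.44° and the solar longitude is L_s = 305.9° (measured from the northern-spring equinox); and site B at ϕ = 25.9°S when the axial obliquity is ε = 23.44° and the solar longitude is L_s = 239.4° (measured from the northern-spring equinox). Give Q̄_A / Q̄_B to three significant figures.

Q̄_A / Q̄_B ≈ 0.154

— Configuration A (ϕ=+56.7°):
Solar declination: sin δ = sin ε · sin L_s = sin 23.44° × sin 305.9° = -0.32223, so δ = -18.798°.
cos h₀ = −tan(+56.7°) tan(-18.798°) = 0.5182, h₀ = 1.0261 rad.
Bracket: h₀ sin ϕ sin δ + cos ϕ cos δ sin h₀ = 1.0261×0.83581×-0.32223 + 0.54902×0.94666×0.85527 = -0.276352 + 0.444514 = 0.168162.
Q̄ = (S_0/π) × [bracket] = (1361/π) × 0.168162 = 72.851 W/m².
— Configuration B (ϕ=-25.9°):
Solar declination: sin δ = sin ε · sin L_s = sin 23.44° × sin 239.4° = -0.34239, so δ = -20.023°.
cos h₀ = −tan(-25.9°) tan(-20.023°) = -0.1770, h₀ = 1.7487 rad.
Bracket: h₀ sin ϕ sin δ + cos ϕ cos δ sin h₀ = 1.7487×-0.43680×-0.34239 + 0.89956×0.93956×0.98422 = 0.261528 + 0.831853 = 1.093381.
Q̄ = (S_0/π) × [bracket] = (1361/π) × 1.093381 = 473.67 W/m².
Ratio Q̄_A / Q̄_B = 72.851 / 473.67 = 0.1538.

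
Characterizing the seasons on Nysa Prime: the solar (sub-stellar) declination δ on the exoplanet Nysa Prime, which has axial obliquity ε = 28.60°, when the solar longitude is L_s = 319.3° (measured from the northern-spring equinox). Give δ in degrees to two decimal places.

δ = -18.19°

sin δ = sin ε · sin L_s = sin 28.60° × sin 319.3° = -0.312154.
δ = arcsin(-0.312154) = -18.19°.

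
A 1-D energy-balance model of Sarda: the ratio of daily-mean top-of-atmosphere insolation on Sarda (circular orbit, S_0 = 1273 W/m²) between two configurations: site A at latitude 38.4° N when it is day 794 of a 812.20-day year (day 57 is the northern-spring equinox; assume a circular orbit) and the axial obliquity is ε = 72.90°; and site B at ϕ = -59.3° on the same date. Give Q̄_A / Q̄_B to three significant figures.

Q̄_A / Q̄_B ≈ 0.166

— Configuration A (ϕ=+38.4°):
Solar longitude: L_s = 360° × (794 − 57)/812.20 = 326.668°.
sin δ = sin 72.90° × sin 326.668° = -0.52519, so δ = -31.681°.
cos h₀ = −tan(+38.4°) tan(-31.681°) = 0.4892, h₀ = 1.0597 rad.
Bracket: h₀ sin ϕ sin δ + cos ϕ cos δ sin h₀ = 1.0597×0.62115×-0.52519 + 0.78369×0.85098×0.87220 = -0.345697 + 0.581674 = 0.235977.
Q̄ = (S_0/π) × [bracket] = (1273/π) × 0.235977 = 95.620 W/m².
— Configuration B (ϕ=-59.3°):
cos h₀ = −tan(-59.3°) tan(-31.681°) = -1.0394 ≤ −1 ⇒ polar day, h₀ = π.
Bracket: h₀ sin ϕ sin δ + cos ϕ cos δ sin h₀ = 3.1416×-0.85985×-0.52519 + 0.51054×0.85098×0.00000 = 1.418698 + 0.000000 = 1.418698.
Q̄ = (S_0/π) × [bracket] = (1273/π) × 1.418698 = 574.87 W/m².
Ratio Q̄_A / Q̄_B = 95.620 / 574.87 = 0.1663.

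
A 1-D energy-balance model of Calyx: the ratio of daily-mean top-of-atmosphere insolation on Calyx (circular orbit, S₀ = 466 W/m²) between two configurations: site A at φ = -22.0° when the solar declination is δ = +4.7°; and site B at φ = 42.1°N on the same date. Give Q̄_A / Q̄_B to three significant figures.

Q̄_A / Q̄_B ≈ 1.06

— Configuration A (φ=-22.0°):
cos H₀ = −tan(-22.0°) tan(+4.700°) = 0.0332, H₀ = 1.5376 rad.
Bracket: H₀ sin φ sin δ + cos φ cos δ sin H₀ = 1.5376×-0.37461×0.08194 + 0.92718×0.99664×0.99945 = -0.047197 + 0.923556 = 0.876359.
Q̄ = (S₀/π) × [bracket] = (466/π) × 0.876359 = 129.99 W/m².
— Configuration B (φ=+42.1°):
cos H₀ = −tan(+42.1°) tan(+4.700°) = -0.0743, H₀ = 1.6452 rad.
Bracket: H₀ sin φ sin δ + cos φ cos δ sin H₀ = 1.6452×0.67043×0.08194 + 0.74198×0.99664×0.99724 = 0.090379 + 0.737446 = 0.827825.
Q̄ = (S₀/π) × [bracket] = (466/π) × 0.827825 = 122.79 W/m².
Ratio Q̄_A / Q̄_B = 129.99 / 122.79 = 1.059.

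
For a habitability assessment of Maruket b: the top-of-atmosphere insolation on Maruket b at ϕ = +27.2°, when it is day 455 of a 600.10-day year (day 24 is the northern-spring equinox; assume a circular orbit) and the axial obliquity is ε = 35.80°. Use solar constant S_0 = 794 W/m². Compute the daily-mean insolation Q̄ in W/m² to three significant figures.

Q̄ ≈ 92.2 W/m²

Solar longitude: L_s = 360° × (455 − 24)/600.10 = 258.557°.
sin δ = sin 35.80° × sin 258.557° = -0.57333, so δ = -34.983°.
cos h₀ = −tan(+27.2°) tan(-34.983°) = 0.3596, h₀ = 1.2029 rad.
Bracket: h₀ sin ϕ sin δ + cos ϕ cos δ sin h₀ = 1.2029×0.45710×-0.57333 + 0.88942×0.81932×0.93310 = -0.315243 + 0.679968 = 0.364725.
Q̄ = (S_0/π) × [bracket] = (794/π) × 0.364725 = 92.18 W/m².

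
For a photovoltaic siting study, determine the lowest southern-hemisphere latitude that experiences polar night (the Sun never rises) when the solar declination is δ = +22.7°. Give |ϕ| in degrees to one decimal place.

Polar night requires cos h₀ = −tan ϕ tan δ ≥ 1, i.e. tan ϕ tan δ ≤ −1.
The boundary is |tan ϕ| · |tan δ| = 1, so |ϕ| = 90° − |δ| = 90° − 22.7° = 67.3° in the southern hemisphere.

|ϕ| = 67.3°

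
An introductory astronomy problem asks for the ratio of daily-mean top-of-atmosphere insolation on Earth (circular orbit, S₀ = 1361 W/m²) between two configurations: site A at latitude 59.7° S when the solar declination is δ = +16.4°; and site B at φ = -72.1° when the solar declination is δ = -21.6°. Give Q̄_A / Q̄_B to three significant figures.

— Configuration A (φ=-59.7°):
cos H₀ = −tan(-59.7°) tan(+16.400°) = 0.5037, H₀ = 1.0430 rad.
Bracket: H₀ sin φ sin δ + cos φ cos δ sin H₀ = 1.0430×-0.86340×0.28234 + 0.50453×0.95931×0.86390 = -0.254255 + 0.418128 = 0.163873.
Q̄ = (S₀/π) × [bracket] = (1361/π) × 0.163873 = 70.993 W/m².
— Configuration B (φ=-72.1°):
cos H₀ = −tan(-72.1°) tan(-21.600°) = -1.2258 ≤ −1 ⇒ polar day, H₀ = π.
Bracket: H₀ sin φ sin δ + cos φ cos δ sin H₀ = 3.1416×-0.95159×-0.36812 + 0.30736×0.92978×0.00000 = 1.100500 + 0.000000 = 1.100500.
Q̄ = (S₀/π) × [bracket] = (1361/π) × 1.100500 = 476.76 W/m².
Ratio Q̄_A / Q̄_B = 70.993 / 476.76 = 0.1489.

Q̄_A / Q̄_B ≈ 0.149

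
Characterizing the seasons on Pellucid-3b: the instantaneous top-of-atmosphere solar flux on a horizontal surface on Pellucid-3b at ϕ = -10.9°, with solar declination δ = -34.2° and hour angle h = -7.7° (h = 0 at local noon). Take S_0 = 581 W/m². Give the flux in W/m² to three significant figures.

529 W/m²

cos θ_z = sin ϕ sin δ + cos ϕ cos δ cos h = 0.106287 + 0.804836 = 0.911123.
Flux = S_0 · cos θ_z = 581 × 0.911123 = 529.4 W/m².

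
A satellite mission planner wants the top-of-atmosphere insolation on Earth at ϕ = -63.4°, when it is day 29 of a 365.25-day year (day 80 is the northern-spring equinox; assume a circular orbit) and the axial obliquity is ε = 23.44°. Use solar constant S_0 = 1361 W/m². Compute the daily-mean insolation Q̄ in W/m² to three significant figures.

Solar longitude: L_s = 360° × (29 − 80)/365.25 = -50.267°, i.e. -50.267° + 360° = 309.733°.
sin δ = sin 23.44° × sin 309.733° = -0.30591, so δ = -17.813°.
cos h₀ = −tan(-63.4°) tan(-17.813°) = -0.6417, h₀ = 2.2674 rad.
Bracket: h₀ sin ϕ sin δ + cos ϕ cos δ sin h₀ = 2.2674×-0.89415×-0.30591 + 0.44776×0.95206×0.76700 = 0.620201 + 0.326968 = 0.947169.
Q̄ = (S_0/π) × [bracket] = (1361/π) × 0.947169 = 410.3 W/m².

Q̄ ≈ 410 W/m²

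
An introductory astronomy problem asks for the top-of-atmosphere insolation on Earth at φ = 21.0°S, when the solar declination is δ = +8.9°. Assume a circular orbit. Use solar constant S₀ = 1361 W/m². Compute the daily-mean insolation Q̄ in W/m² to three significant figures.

cos H₀ = −tan(-21.0°) tan(+8.900°) = 0.0601, H₀ = 1.5106 rad.
Bracket: H₀ sin φ sin δ + cos φ cos δ sin H₀ = 1.5106×-0.35837×0.15471 + 0.93358×0.98796×0.99819 = -0.083753 + 0.920670 = 0.836917.
Q̄ = (S₀/π) × [bracket] = (1361/π) × 0.836917 = 362.6 W/m².

Q̄ ≈ 363 W/m²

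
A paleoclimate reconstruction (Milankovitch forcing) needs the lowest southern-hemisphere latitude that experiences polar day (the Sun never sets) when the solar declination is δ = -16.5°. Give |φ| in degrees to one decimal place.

Polar day requires cos H₀ = −tan φ tan δ ≤ −1, i.e. tan φ tan δ ≥ 1.
The boundary is |tan φ| · |tan δ| = 1, so |φ| = 90° − |δ| = 90° − 16.5° = 73.5° in the southern hemisphere.

|φ| = 73.5°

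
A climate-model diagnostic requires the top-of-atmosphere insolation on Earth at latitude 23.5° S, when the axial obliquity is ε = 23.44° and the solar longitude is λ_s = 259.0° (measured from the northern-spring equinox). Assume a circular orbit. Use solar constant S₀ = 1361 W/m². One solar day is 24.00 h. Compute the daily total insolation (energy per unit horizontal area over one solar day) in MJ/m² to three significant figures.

41.3 MJ/m²

Solar declination: sin δ = sin ε · sin λ_s = sin 23.44° × sin 259.0° = -0.39048, so δ = -22.984°.
cos H₀ = −tan(-23.5°) tan(-22.984°) = -0.1844, H₀ = 1.7563 rad.
Bracket: H₀ sin φ sin δ + cos φ cos δ sin H₀ = 1.7563×-0.39875×-0.39048 + 0.91706×0.92061×0.98285 = 0.273463 + 0.829776 = 1.103239.
Q̄ = (S₀/π) × [bracket] = (1361/π) × 1.103239 = 477.94 W/m².
Daily total = Q̄ × 24.00 h × 3600 s/h = 477.94 × 24.00 × 3600 / 10⁶ = 41.29 MJ/m².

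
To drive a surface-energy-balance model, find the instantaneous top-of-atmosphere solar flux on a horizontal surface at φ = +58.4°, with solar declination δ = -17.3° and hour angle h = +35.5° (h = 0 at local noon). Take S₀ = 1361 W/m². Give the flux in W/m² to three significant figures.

cos θ_z = sin φ sin δ + cos φ cos δ cos h = -0.253282 + 0.407287 = 0.154005.
Flux = S₀ · cos θ_z = 1361 × 0.154005 = 209.6 W/m².

210 W/m²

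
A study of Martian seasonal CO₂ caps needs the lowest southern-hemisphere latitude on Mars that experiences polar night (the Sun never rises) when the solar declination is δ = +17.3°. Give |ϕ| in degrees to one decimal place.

|ϕ| = 72.7°

Polar night requires cos h₀ = −tan ϕ tan δ ≥ 1, i.e. tan ϕ tan δ ≤ −1.
The boundary is |tan ϕ| · |tan δ| = 1, so |ϕ| = 90° − |δ| = 90° − 17.3° = 72.7° in the southern hemisphere.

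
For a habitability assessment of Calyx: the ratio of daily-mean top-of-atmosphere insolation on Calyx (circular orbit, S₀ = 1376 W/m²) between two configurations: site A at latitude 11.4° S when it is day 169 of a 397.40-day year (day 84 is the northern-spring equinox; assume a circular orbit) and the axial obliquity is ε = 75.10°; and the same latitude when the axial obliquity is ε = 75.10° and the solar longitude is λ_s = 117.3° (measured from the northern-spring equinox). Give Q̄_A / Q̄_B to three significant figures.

Q̄_A / Q̄_B ≈ 0.347

— Configuration A (φ=-11.4°):
Solar longitude: λ_s = 360° × (169 − 84)/397.40 = 77.001°.
sin δ = sin 75.10° × sin 77.001° = 0.94161, so δ = +70.324°.
cos H₀ = −tan(-11.4°) tan(+70.324°) = 0.5639, H₀ = 0.9717 rad.
Bracket: H₀ sin φ sin δ + cos φ cos δ sin H₀ = 0.9717×-0.19766×0.94161 + 0.98027×0.33671×0.82586 = -0.180851 + 0.272589 = 0.091738.
Q̄ = (S₀/π) × [bracket] = (1376/π) × 0.091738 = 40.181 W/m².
— Configuration B (φ=-11.4°):
Solar declination: sin δ = sin ε · sin λ_s = sin 75.10° × sin 117.3° = 0.85874, so δ = +59.175°.
cos H₀ = −tan(-11.4°) tan(+59.175°) = 0.3379, H₀ = 1.2261 rad.
Bracket: H₀ sin φ sin δ + cos φ cos δ sin H₀ = 1.2261×-0.19766×0.85874 + 0.98027×0.51241×0.94118 = -0.208116 + 0.472755 = 0.264639.
Q̄ = (S₀/π) × [bracket] = (1376/π) × 0.264639 = 115.91 W/m².
Ratio Q̄_A / Q̄_B = 40.181 / 115.91 = 0.3467.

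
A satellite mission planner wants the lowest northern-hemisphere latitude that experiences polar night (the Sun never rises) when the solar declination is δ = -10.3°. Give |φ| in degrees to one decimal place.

|φ| = 79.7°

Polar night requires cos H₀ = −tan φ tan δ ≥ 1, i.e. tan φ tan δ ≤ −1.
The boundary is |tan φ| · |tan δ| = 1, so |φ| = 90° − |δ| = 90° − 10.3° = 79.7° in the northern hemisphere.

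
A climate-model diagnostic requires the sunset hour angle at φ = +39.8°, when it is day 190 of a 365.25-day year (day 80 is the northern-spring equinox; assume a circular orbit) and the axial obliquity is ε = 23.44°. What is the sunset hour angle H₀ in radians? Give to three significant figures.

Solar longitude: λ_s = 360° × (190 − 80)/365.25 = 108.419°.
sin δ = sin 23.44° × sin 108.419° = 0.37741, so δ = +22.173°.
cos H₀ = −tan φ · tan δ = −tan(+39.8°) × tan(+22.173°) = -0.3396, so H₀ = 1.9172 rad = 109.85°.

H₀ = 1.92 rad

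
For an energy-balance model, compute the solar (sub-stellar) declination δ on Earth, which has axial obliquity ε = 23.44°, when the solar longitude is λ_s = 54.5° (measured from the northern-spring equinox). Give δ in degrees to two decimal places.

δ = +18.90°

sin δ = sin ε · sin λ_s = sin 23.44° × sin 54.5° = 0.323846.
δ = arcsin(0.323846) = +18.90°.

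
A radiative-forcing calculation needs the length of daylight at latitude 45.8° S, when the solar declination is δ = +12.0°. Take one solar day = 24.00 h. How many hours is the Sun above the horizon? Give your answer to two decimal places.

10.32 h

cos H₀ = −tan φ · tan δ = −tan(-45.8°) × tan(+12.000°) = 0.2186, so H₀ = 1.3504 rad = 77.37°.
Daylight = 2H₀/(2π) × 24.00 h = (1.3504/π) × 24.00 = 10.32 h.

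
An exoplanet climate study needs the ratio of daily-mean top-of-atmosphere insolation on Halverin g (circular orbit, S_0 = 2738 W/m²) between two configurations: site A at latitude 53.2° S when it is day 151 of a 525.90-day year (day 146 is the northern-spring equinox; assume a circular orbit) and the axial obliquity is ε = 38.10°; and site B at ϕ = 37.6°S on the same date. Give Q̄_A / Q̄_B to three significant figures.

— Configuration A (ϕ=-53.2°):
Solar longitude: L_s = 360° × (151 − 146)/525.90 = 3.423°.
sin δ = sin 38.10° × sin 3.423° = 0.03684, so δ = +2.111°.
cos h₀ = −tan(-53.2°) tan(+2.111°) = 0.0493, h₀ = 1.5215 rad.
Bracket: h₀ sin ϕ sin δ + cos ϕ cos δ sin h₀ = 1.5215×-0.80073×0.03684 + 0.59902×0.99932×0.99879 = -0.044883 + 0.597888 = 0.553005.
Q̄ = (S_0/π) × [bracket] = (2738/π) × 0.553005 = 481.96 W/m².
— Configuration B (ϕ=-37.6°):
cos h₀ = −tan(-37.6°) tan(+2.111°) = 0.0284, h₀ = 1.5424 rad.
Bracket: h₀ sin ϕ sin δ + cos ϕ cos δ sin h₀ = 1.5424×-0.61015×0.03684 + 0.79229×0.99932×0.99960 = -0.034670 + 0.791435 = 0.756765.
Q̄ = (S_0/π) × [bracket] = (2738/π) × 0.756765 = 659.55 W/m².
Ratio Q̄_A / Q̄_B = 481.96 / 659.55 = 0.7307.

Q̄_A / Q̄_B ≈ 0.731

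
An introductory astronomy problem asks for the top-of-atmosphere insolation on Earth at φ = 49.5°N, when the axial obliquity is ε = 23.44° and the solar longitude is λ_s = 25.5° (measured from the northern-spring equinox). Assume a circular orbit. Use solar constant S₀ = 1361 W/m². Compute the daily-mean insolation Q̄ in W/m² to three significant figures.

Q̄ ≈ 372 W/m²

Solar declination: sin δ = sin ε · sin λ_s = sin 23.44° × sin 25.5° = 0.17125, so δ = +9.861°.
cos H₀ = −tan(+49.5°) tan(+9.861°) = -0.2035, H₀ = 1.7757 rad.
Bracket: H₀ sin φ sin δ + cos φ cos δ sin H₀ = 1.7757×0.76041×0.17125 + 0.64945×0.98523×0.97907 = 0.231232 + 0.626465 = 0.857697.
Q̄ = (S₀/π) × [bracket] = (1361/π) × 0.857697 = 371.6 W/m².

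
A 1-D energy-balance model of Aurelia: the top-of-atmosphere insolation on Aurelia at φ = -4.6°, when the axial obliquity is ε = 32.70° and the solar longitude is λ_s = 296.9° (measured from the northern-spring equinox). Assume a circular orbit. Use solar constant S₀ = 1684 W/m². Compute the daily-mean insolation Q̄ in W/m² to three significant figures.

Solar declination: sin δ = sin ε · sin λ_s = sin 32.70° × sin 296.9° = -0.48178, so δ = -28.802°.
cos H₀ = −tan(-4.6°) tan(-28.802°) = -0.0442, H₀ = 1.6150 rad.
Bracket: H₀ sin φ sin δ + cos φ cos δ sin H₀ = 1.6150×-0.08020×-0.48178 + 0.99678×0.87629×0.99902 = 0.062402 + 0.872612 = 0.935014.
Q̄ = (S₀/π) × [bracket] = (1684/π) × 0.935014 = 501.2 W/m².

Q̄ ≈ 501 W/m²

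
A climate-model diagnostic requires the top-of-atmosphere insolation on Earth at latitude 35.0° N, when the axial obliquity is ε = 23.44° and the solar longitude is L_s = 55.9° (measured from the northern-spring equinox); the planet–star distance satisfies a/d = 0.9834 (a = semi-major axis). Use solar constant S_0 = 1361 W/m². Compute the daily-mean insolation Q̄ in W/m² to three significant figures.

Q̄ ≈ 458 W/m²

Solar declination: sin δ = sin ε · sin L_s = sin 23.44° × sin 55.9° = 0.32939, so δ = +19.232°.
cos h₀ = −tan(+35.0°) tan(+19.232°) = -0.2443, h₀ = 1.8176 rad.
Bracket: h₀ sin ϕ sin δ + cos ϕ cos δ sin h₀ = 1.8176×0.57358×0.32939 + 0.81915×0.94419×0.96971 = 0.343402 + 0.750006 = 1.093408.
Inverse-square distance factor (a/d)² = 0.9834² = 0.967076.
Q̄ = (S_0/π) × 0.967076 × [bracket] = (1361/π) × 0.967076 × 1.093408 = 458.1 W/m².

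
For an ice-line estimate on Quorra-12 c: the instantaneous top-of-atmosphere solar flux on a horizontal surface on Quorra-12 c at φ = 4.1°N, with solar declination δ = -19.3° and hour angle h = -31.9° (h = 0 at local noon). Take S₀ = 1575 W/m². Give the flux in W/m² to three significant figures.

cos θ_z = sin φ sin δ + cos φ cos δ cos h = -0.023631 + 0.799210 = 0.775579.
Flux = S₀ · cos θ_z = 1575 × 0.775579 = 1222 W/m².

1.22e+03 W/m²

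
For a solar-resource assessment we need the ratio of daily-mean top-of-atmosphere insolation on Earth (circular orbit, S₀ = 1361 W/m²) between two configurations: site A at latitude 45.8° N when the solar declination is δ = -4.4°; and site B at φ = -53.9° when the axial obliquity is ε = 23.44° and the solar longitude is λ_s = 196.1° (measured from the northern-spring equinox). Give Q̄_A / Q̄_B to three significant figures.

Q̄_A / Q̄_B ≈ 0.834

— Configuration A (φ=+45.8°):
cos H₀ = −tan(+45.8°) tan(-4.400°) = 0.0791, H₀ = 1.4916 rad.
Bracket: H₀ sin φ sin δ + cos φ cos δ sin H₀ = 1.4916×0.71691×-0.07672 + 0.69717×0.99705×0.99686 = -0.082040 + 0.692931 = 0.610891.
Q̄ = (S₀/π) × [bracket] = (1361/π) × 0.610891 = 264.65 W/m².
— Configuration B (φ=-53.9°):
Solar declination: sin δ = sin ε · sin λ_s = sin 23.44° × sin 196.1° = -0.11031, so δ = -6.333°.
cos H₀ = −tan(-53.9°) tan(-6.333°) = -0.1522, H₀ = 1.7236 rad.
Bracket: H₀ sin φ sin δ + cos φ cos δ sin H₀ = 1.7236×-0.80799×-0.11031 + 0.58920×0.99390×0.98835 = 0.153623 + 0.578784 = 0.732407.
Q̄ = (S₀/π) × [bracket] = (1361/π) × 0.732407 = 317.29 W/m².
Ratio Q̄_A / Q̄_B = 264.65 / 317.29 = 0.8341.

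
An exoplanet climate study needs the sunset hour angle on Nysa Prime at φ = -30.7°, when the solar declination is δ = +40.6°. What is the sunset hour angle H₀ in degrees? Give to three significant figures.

cos H₀ = −tan φ · tan δ = −tan(-30.7°) × tan(+40.600°) = 0.5089, so H₀ = 1.0369 rad = 59.41°.

H₀ = 59.4°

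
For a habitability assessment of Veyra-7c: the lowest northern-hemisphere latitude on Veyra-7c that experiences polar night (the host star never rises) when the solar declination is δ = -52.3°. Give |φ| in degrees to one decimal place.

Polar night requires cos H₀ = −tan φ tan δ ≥ 1, i.e. tan φ tan δ ≤ −1.
The boundary is |tan φ| · |tan δ| = 1, so |φ| = 90° − |δ| = 90° − 52.3° = 37.7° in the northern hemisphere.

|φ| = 37.7°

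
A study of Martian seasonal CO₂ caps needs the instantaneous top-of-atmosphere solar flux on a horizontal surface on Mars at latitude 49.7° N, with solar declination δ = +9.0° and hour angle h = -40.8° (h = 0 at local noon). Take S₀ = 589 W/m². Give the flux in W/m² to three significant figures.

355 W/m²

cos θ_z = sin φ sin δ + cos φ cos δ cos h = 0.119308 + 0.483589 = 0.602897.
Flux = S₀ · cos θ_z = 589 × 0.602897 = 355.1 W/m².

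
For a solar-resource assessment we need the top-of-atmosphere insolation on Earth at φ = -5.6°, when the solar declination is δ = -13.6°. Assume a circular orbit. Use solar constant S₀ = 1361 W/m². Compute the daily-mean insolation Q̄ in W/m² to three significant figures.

Q̄ ≈ 435 W/m²

cos H₀ = −tan(-5.6°) tan(-13.600°) = -0.0237, H₀ = 1.5945 rad.
Bracket: H₀ sin φ sin δ + cos φ cos δ sin H₀ = 1.5945×-0.09758×-0.23514 + 0.99523×0.97196×0.99972 = 0.036586 + 0.967053 = 1.003639.
Q̄ = (S₀/π) × [bracket] = (1361/π) × 1.003639 = 434.8 W/m².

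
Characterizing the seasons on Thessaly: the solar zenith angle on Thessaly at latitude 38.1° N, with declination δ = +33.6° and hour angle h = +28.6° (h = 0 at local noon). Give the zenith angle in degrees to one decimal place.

θ_z = 23.5°

cos θ_z = sin φ sin δ + cos φ cos δ cos h = 0.341462 + 0.575478 = 0.916940.
θ_z = arccos(0.916940) = 23.5°.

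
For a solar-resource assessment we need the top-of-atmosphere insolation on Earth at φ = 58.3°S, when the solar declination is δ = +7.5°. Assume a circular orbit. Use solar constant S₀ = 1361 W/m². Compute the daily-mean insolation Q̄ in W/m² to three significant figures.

Q̄ ≈ 155 W/m²

cos H₀ = −tan(-58.3°) tan(+7.500°) = 0.2132, H₀ = 1.3560 rad.
Bracket: H₀ sin φ sin δ + cos φ cos δ sin H₀ = 1.3560×-0.85081×0.13053 + 0.52547×0.99144×0.97702 = -0.150592 + 0.509000 = 0.358408.
Q̄ = (S₀/π) × [bracket] = (1361/π) × 0.358408 = 155.3 W/m².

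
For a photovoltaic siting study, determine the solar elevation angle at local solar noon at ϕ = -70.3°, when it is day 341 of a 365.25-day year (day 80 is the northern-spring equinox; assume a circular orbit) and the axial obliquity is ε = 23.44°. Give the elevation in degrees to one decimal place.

Solar longitude: L_s = 360° × (341 − 80)/365.25 = 257.248°.
sin δ = sin 23.44° × sin 257.248° = -0.38798, so δ = -22.829°.
At local noon the hour angle is zero, so the zenith angle equals |ϕ − δ| = |-70.3° − (-22.829°)| = 47.471°.
Elevation = 90° − 47.471° = 42.5°.

42.5°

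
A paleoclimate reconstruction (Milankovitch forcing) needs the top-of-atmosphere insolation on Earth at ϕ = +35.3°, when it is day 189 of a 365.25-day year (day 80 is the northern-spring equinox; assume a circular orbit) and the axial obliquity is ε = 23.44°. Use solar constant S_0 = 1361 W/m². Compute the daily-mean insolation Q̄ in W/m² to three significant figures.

Q̄ ≈ 490 W/m²

Solar longitude: L_s = 360° × (189 − 80)/365.25 = 107.433°.
sin δ = sin 23.44° × sin 107.433° = 0.37952, so δ = +22.304°.
cos h₀ = −tan(+35.3°) tan(+22.304°) = -0.2904, h₀ = 1.8655 rad.
Bracket: h₀ sin ϕ sin δ + cos ϕ cos δ sin h₀ = 1.8655×0.57786×0.37952 + 0.81614×0.92518×0.95689 = 0.409122 + 0.722525 = 1.131647.
Q̄ = (S_0/π) × [bracket] = (1361/π) × 1.131647 = 490.3 W/m².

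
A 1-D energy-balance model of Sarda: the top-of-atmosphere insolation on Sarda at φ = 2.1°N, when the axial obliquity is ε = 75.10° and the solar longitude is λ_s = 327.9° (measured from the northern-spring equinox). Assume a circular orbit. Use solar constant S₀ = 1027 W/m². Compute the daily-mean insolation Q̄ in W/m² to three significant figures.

Q̄ ≈ 271 W/m²

Solar declination: sin δ = sin ε · sin λ_s = sin 75.10° × sin 327.9° = -0.51353, so δ = -30.899°.
cos H₀ = −tan(+2.1°) tan(-30.899°) = 0.0219, H₀ = 1.5488 rad.
Bracket: H₀ sin φ sin δ + cos φ cos δ sin H₀ = 1.5488×0.03664×-0.51353 + 0.99933×0.85807×0.99976 = -0.029142 + 0.857289 = 0.828147.
Q̄ = (S₀/π) × [bracket] = (1027/π) × 0.828147 = 270.7 W/m².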